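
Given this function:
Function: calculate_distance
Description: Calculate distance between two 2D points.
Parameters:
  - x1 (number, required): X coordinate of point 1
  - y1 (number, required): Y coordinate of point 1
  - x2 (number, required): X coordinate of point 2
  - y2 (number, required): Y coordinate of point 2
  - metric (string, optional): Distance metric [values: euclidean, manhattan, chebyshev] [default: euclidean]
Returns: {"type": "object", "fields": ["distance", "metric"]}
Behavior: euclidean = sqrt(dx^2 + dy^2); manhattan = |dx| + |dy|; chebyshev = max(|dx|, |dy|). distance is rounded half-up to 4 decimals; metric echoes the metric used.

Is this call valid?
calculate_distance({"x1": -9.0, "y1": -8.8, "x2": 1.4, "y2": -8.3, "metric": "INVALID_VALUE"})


Checking parameter values...
Parameter 'metric' has value 'INVALID_VALUE' not in allowed: euclidean, manhattan, chebyshev
Invalid - 'metric' must be one of euclidean, manhattan, chebyshev


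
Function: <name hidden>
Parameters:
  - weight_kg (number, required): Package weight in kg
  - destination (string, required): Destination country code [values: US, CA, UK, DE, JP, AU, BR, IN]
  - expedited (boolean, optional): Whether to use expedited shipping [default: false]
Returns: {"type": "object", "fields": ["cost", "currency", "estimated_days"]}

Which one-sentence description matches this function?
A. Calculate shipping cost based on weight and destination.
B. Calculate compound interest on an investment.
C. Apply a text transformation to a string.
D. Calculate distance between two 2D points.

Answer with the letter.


Parameters weight_kg, destination, expedited and return ["cost", "currency", "estimated_days"] fit: Calculate shipping cost based on weight and destination.
A


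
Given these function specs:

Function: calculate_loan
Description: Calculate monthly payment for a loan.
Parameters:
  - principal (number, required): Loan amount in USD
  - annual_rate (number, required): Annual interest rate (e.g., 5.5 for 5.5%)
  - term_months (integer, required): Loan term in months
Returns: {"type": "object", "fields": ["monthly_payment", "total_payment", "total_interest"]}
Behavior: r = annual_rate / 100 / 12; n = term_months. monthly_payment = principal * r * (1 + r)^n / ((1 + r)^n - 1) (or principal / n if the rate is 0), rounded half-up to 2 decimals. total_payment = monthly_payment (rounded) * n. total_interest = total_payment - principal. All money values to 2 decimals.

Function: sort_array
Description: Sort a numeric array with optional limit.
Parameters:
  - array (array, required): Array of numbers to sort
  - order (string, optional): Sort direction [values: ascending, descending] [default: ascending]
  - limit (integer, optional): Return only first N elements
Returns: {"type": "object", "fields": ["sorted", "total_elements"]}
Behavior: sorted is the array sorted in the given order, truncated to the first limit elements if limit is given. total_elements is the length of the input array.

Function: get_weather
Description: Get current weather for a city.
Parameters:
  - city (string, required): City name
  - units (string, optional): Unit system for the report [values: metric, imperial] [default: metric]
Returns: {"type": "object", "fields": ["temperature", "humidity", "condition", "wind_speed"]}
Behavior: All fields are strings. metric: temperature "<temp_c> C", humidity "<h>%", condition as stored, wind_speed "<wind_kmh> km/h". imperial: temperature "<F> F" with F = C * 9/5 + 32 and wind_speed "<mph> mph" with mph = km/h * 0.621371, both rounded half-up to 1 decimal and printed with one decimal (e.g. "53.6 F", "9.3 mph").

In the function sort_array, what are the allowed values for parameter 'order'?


The sort_array spec declares:
  - order (string, optional): Sort direction [values: ascending, descending] [default: ascending]
Allowed values:
ascending, descending


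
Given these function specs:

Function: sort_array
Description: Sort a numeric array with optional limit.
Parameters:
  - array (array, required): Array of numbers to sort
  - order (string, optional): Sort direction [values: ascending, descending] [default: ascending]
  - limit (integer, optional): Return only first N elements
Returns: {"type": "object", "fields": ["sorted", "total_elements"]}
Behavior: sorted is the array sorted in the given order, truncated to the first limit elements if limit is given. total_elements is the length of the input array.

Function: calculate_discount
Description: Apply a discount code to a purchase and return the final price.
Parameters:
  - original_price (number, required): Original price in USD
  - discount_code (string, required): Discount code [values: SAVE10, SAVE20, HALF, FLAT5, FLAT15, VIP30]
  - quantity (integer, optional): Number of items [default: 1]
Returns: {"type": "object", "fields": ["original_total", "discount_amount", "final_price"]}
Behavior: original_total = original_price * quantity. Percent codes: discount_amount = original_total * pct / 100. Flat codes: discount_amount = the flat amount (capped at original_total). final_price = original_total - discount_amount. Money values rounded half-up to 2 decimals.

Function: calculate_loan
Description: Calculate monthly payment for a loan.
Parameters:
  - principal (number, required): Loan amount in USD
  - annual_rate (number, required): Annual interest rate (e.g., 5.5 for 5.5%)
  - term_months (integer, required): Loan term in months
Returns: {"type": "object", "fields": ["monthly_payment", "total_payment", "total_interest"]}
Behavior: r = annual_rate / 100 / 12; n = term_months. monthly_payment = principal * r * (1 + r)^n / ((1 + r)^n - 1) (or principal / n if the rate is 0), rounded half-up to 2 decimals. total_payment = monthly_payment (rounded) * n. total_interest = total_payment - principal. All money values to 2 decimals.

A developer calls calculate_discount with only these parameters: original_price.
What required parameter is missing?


Required parameters: original_price, discount_code
Provided: original_price
Missing: discount_code
discount_code


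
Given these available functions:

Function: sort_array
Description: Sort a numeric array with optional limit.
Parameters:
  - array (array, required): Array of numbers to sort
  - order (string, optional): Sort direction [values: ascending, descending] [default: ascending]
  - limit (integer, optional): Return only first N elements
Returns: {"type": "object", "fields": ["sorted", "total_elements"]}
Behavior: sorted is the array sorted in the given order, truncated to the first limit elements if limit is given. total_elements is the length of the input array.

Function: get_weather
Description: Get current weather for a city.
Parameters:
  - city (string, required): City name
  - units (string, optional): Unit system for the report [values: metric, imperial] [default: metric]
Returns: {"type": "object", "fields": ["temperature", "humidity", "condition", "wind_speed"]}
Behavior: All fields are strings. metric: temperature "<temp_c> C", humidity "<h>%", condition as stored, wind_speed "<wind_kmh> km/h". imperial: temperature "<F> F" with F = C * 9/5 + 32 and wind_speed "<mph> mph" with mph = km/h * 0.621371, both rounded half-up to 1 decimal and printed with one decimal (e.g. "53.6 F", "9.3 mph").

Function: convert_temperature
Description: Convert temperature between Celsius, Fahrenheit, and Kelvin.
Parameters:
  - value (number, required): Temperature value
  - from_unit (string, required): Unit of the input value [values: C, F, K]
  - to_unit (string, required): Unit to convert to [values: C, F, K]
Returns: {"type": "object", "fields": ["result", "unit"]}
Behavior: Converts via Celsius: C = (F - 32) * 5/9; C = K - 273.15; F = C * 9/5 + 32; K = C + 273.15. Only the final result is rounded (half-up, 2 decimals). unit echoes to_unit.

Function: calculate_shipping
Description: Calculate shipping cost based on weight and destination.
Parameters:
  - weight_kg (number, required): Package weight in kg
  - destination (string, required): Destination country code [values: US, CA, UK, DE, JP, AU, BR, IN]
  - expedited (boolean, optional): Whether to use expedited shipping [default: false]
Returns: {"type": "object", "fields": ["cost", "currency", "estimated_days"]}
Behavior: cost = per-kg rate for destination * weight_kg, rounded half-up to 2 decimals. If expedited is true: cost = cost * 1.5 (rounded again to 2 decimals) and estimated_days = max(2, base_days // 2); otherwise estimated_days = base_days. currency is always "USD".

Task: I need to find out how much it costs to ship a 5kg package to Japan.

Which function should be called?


The task needs a function whose description is: Calculate shipping cost based on weight and destination.
calculate_shipping


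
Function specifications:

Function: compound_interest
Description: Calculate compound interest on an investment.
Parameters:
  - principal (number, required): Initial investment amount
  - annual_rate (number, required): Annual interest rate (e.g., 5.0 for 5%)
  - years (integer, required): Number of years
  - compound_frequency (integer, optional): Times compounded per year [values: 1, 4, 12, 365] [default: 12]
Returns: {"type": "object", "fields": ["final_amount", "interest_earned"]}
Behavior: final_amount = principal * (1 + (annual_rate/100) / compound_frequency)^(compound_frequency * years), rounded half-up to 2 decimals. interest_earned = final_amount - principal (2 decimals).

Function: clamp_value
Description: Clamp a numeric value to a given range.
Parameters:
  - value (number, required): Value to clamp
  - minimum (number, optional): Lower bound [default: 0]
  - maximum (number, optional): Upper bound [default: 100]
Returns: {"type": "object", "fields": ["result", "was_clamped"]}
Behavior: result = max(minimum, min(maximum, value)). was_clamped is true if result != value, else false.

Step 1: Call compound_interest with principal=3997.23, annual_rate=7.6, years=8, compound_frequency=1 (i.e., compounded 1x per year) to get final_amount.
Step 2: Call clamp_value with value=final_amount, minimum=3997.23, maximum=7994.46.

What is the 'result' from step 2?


Step 1: compound_interest
  rate per period = 7.6/100/1 = 0.076 (keep full precision); periods = 1 * 8 = 8
  (1 + 0.076)^8 = 1.79679351
  final_amount = 3997.23 * 1.79679351 = 7182.196928 -> 7182.20
  interest_earned = 7182.20 - 3997.23 = 3184.97
  -> final_amount = 7182.2
Step 2: clamp_value(value=7182.2, minimum=3997.23, maximum=7994.46)
  result = max(3997.23, min(7994.46, 7182.2)) = max(3997.23, 7182.2) = 7182.2
  was_clamped = (7182.2 != 7182.2) = false
  -> result = 7182.2
7182.2


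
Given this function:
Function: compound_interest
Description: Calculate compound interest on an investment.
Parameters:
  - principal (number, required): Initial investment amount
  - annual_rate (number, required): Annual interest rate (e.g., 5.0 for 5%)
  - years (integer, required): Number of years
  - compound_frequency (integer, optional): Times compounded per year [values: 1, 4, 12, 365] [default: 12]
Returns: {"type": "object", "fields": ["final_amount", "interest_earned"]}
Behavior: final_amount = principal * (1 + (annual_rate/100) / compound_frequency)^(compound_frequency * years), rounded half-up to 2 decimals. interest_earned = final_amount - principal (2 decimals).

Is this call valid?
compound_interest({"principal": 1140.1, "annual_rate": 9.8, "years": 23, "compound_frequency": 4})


Checking all required parameters present and types match... All valid.
Valid


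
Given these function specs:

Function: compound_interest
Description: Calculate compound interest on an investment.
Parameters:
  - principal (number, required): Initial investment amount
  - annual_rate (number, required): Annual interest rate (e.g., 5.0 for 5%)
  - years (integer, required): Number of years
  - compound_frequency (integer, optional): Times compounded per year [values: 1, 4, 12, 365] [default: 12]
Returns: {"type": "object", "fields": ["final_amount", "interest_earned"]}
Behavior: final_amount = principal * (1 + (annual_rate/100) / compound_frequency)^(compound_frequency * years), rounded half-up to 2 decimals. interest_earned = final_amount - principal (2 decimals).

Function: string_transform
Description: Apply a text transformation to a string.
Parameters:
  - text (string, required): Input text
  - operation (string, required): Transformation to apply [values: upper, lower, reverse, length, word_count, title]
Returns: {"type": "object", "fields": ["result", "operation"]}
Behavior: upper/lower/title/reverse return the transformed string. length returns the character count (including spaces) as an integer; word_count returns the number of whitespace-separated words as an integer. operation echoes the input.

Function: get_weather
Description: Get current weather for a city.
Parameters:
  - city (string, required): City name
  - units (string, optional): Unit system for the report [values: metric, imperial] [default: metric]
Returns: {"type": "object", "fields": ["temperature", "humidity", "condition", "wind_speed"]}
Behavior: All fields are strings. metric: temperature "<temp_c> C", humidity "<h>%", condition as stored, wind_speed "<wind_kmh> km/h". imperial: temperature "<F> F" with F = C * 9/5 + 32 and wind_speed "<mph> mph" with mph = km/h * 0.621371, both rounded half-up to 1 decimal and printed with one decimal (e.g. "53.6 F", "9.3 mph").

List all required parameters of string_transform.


Parameters of string_transform and their required/optional flag:
  text: required
  operation: required
operation, text


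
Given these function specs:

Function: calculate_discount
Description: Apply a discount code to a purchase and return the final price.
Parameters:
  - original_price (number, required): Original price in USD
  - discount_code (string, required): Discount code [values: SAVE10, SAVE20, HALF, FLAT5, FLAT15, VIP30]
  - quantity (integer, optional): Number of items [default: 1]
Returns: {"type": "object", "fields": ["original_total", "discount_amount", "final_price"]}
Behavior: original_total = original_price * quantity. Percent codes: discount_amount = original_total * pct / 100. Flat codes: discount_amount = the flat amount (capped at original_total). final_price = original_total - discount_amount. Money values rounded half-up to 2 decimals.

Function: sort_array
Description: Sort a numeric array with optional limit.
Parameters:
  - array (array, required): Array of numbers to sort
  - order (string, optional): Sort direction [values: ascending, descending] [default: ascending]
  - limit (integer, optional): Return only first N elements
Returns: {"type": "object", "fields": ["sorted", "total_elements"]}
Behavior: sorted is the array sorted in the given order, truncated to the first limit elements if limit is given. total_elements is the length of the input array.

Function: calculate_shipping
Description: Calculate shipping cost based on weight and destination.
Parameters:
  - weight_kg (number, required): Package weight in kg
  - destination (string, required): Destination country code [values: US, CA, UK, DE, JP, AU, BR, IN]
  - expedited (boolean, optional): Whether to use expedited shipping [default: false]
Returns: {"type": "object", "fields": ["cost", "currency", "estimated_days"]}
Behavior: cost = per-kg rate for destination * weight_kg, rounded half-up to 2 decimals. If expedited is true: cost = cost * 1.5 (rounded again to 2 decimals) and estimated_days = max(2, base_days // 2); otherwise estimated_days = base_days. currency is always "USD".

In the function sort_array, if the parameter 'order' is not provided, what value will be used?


The sort_array spec declares:
  - order (string, optional): Sort direction [values: ascending, descending] [default: ascending]
Default:
ascending


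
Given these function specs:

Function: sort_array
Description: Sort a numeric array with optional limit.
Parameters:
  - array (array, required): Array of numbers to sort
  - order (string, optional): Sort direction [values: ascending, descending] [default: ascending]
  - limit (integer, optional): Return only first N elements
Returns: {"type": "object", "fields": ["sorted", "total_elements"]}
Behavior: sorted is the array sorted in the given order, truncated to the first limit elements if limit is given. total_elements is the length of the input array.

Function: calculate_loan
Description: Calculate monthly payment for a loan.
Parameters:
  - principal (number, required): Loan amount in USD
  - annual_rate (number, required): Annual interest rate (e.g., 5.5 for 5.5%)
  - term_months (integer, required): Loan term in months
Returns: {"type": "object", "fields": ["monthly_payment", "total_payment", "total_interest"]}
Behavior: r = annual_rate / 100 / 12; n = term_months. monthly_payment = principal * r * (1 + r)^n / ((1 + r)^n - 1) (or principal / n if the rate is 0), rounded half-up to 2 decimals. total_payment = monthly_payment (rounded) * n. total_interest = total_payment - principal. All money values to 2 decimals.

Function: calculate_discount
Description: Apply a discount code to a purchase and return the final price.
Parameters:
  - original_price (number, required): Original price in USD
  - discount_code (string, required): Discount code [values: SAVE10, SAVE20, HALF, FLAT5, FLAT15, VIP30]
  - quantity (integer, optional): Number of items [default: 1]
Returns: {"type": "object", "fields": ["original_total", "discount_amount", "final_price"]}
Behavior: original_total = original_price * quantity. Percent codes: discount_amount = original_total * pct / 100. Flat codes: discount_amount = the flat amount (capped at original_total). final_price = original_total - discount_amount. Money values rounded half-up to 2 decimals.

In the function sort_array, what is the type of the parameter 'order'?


The sort_array spec declares:
  - order (string, optional): Sort direction [values: ascending, descending] [default: ascending]
Type:
string


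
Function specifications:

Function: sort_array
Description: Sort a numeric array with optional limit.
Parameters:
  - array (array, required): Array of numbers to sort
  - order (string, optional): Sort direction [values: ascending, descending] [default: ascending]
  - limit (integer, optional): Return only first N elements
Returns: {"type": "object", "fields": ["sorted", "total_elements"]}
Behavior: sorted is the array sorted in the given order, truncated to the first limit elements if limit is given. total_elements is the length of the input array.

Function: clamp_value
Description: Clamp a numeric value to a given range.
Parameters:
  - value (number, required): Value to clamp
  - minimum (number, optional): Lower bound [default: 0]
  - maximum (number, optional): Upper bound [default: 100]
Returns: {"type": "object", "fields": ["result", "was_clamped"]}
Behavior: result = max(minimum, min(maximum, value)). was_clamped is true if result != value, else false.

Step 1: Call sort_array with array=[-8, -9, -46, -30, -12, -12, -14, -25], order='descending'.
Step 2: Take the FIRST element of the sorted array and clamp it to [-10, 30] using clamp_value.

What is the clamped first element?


Step 1: sort_array(order=descending)
  sorted: [-8, -9, -12, -12, -14, -25, -30, -46]
  -> first element = -8
Step 2: clamp_value(value=-8, minimum=-10, maximum=30)
  result = max(-10, min(30, -8)) = max(-10, -8) = -8
  was_clamped = (-8 != -8) = false
  -> result = -8
-8


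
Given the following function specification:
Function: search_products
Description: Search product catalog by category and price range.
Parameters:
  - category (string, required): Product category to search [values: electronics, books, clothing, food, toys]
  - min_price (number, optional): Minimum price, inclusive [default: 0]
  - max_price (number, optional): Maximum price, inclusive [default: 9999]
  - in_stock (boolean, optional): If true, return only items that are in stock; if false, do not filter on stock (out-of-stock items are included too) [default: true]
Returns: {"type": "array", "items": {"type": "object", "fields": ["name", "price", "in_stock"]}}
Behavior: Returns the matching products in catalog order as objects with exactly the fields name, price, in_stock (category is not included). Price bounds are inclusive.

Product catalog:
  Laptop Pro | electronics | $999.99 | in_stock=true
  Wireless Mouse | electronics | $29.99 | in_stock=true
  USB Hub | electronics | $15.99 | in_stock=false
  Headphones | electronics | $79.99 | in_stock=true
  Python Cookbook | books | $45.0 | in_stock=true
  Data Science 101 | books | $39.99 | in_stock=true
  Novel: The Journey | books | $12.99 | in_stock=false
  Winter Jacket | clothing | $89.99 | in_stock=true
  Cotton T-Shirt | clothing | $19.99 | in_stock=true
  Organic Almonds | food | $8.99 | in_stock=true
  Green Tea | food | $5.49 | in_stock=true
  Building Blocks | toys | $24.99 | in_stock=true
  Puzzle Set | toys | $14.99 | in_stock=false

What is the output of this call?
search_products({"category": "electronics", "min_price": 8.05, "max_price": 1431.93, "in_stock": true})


Filter: category=electronics, 8.05 <= price <= 1431.93, in-stock only
  Laptop Pro ($999.99): keep
  Wireless Mouse ($29.99): keep
  USB Hub ($15.99): out of stock -> skip
  Headphones ($79.99): keep
Output:
[{"name": "Laptop Pro", "price": 999.99, "in_stock": true}, {"name": "Wireless Mouse", "price": 29.99, "in_stock": true}, {"name": "Headphones", "price": 79.99, "in_stock": true}]


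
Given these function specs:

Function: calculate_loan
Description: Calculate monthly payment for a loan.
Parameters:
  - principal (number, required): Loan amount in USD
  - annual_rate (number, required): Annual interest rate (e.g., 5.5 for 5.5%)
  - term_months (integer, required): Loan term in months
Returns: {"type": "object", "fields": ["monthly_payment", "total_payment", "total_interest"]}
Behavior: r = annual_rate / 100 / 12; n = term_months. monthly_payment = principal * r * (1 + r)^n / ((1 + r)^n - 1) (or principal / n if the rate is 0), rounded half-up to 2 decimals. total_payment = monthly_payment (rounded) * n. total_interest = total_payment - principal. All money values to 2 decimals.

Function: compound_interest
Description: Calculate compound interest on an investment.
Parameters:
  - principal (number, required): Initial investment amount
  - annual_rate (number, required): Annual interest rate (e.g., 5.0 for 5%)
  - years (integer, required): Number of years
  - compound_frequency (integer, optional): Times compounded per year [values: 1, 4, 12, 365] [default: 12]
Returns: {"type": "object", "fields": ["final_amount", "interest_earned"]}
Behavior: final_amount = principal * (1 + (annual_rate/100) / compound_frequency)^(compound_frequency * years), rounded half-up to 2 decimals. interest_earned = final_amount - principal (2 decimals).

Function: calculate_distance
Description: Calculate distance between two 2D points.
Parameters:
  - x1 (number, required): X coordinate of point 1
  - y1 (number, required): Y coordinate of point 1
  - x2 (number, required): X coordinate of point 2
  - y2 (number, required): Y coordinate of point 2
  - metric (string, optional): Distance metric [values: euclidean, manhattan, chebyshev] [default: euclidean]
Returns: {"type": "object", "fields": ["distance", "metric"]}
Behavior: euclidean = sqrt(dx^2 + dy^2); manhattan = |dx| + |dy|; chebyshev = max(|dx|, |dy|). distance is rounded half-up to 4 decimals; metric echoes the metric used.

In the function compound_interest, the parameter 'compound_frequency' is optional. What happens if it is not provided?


The compound_interest spec declares:
  - compound_frequency (integer, optional): Times compounded per year [values: 1, 4, 12, 365] [default: 12]
It defaults to 12


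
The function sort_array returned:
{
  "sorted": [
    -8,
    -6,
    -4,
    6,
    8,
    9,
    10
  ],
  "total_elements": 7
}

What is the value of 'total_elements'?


7


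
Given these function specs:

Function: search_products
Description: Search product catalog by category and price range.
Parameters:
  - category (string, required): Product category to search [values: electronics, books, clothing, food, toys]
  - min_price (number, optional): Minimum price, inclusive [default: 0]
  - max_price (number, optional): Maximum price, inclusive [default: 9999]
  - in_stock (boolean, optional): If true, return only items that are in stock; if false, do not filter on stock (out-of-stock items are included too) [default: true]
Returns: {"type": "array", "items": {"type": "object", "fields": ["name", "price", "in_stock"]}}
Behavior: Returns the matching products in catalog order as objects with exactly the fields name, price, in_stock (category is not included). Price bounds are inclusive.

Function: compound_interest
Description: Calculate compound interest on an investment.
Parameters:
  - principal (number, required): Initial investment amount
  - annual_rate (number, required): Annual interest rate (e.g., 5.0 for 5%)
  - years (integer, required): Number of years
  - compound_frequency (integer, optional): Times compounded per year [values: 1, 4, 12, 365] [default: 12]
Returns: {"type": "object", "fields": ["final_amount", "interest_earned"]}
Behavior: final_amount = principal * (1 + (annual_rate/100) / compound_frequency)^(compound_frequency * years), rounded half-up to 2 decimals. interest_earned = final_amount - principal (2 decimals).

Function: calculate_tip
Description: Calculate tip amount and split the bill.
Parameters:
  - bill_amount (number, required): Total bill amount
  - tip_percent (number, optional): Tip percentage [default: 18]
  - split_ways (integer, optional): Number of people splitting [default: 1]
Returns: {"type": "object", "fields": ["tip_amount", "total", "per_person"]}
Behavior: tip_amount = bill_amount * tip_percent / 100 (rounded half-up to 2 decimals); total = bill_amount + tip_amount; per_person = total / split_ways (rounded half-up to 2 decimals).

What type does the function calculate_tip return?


The calculate_tip spec declares Returns: {"type": "object", "fields": ["tip_amount", "total", "per_person"]}
Type:
object


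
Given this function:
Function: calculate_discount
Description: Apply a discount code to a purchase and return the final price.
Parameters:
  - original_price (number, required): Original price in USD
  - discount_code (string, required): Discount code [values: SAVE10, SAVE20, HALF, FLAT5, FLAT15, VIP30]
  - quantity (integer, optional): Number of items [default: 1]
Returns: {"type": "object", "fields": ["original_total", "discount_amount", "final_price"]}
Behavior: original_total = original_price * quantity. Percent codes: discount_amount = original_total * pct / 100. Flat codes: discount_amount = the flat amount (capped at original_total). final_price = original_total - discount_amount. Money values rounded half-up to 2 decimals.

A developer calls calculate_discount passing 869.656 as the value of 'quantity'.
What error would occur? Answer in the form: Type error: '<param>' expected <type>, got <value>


Spec: 'quantity' is declared as integer; 869.656 is a non-integer number.
Type error: 'quantity' expected integer, got 869.656


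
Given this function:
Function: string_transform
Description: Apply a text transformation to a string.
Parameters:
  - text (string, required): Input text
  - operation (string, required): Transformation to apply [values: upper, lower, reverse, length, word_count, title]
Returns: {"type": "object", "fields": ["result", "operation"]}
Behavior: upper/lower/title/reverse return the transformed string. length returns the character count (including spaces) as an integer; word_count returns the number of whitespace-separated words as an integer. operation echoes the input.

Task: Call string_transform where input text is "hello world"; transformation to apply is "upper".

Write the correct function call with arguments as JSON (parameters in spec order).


Mapping each described value to its parameter name:
  'Input text' -> text = "hello world"
  'Transformation to apply' -> operation = "upper"
string_transform({"text": "hello world", "operation": "upper"})


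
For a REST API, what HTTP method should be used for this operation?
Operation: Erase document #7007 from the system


GET = read, POST = create, PUT = update/replace, DELETE = remove
This operation is a removal.
DELETE


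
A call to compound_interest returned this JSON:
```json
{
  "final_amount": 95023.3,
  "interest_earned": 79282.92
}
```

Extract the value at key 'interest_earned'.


79282.92


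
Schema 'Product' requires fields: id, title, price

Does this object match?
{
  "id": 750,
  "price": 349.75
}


Checking required fields...
Missing: title
Invalid - missing required field 'title'


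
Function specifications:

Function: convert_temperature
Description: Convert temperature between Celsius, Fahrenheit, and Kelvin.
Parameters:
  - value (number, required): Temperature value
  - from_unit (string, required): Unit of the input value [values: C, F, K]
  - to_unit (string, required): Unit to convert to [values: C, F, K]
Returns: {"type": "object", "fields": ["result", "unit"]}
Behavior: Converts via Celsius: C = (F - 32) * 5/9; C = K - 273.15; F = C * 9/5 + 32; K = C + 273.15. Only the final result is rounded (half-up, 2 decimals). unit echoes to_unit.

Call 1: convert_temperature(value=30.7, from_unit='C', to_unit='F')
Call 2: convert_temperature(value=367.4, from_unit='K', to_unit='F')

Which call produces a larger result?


Call 1:
  Input already in C: 30.7
  To F: 30.7 * 9/5 + 32 = 87.26
  Round to 2 decimals: 87.26
  -> 87.26 F
Call 2:
  To C: 367.4 - 273.15 = 94.25
  To F: 94.25 * 9/5 + 32 = 201.65
  Round to 2 decimals: 201.65
  -> 201.65 F
Call 2 (201.65 F)


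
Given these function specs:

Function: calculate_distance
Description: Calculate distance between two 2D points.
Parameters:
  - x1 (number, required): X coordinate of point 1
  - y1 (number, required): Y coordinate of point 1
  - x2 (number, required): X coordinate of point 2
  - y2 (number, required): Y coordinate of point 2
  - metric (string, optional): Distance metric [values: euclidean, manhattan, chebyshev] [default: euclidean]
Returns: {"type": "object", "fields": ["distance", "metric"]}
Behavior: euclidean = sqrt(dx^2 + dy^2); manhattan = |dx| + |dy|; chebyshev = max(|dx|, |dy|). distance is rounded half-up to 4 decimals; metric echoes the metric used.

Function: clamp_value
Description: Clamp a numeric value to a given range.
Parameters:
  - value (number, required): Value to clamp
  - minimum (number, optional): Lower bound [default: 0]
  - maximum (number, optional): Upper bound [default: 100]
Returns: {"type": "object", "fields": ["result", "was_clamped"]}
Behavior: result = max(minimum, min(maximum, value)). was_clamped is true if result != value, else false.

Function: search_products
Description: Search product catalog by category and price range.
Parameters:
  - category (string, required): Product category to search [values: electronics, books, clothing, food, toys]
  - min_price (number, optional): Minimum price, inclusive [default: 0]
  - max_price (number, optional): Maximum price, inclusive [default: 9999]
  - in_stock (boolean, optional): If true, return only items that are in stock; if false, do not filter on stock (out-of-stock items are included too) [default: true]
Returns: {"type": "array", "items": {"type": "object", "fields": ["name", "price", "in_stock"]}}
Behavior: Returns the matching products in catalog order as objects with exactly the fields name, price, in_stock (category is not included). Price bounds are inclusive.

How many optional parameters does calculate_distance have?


Parameters of calculate_distance: x1 (required), y1 (required), x2 (required), y2 (required), metric (optional)
Optional count:
1


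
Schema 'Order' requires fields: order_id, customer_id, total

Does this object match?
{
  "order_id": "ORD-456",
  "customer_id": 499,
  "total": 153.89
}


Checking required fields... All present.
Valid - all required fields present


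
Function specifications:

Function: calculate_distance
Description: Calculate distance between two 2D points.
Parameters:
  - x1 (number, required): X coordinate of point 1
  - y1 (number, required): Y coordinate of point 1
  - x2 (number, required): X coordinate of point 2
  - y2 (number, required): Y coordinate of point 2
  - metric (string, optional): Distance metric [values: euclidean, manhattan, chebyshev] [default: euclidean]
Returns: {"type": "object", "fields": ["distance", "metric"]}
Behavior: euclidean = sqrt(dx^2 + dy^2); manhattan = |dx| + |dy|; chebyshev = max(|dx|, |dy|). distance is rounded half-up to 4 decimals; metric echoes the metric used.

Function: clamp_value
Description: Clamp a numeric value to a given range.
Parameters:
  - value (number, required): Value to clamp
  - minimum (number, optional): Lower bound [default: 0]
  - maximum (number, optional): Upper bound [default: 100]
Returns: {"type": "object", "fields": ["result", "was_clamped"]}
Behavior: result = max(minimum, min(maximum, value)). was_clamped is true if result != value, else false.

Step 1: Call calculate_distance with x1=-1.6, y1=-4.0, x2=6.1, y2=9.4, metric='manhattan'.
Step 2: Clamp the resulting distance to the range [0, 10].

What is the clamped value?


Step 1: calculate_distance (manhattan)
  |dx| = |6.1 - -1.6| = 7.7; |dy| = |9.4 - -4| = 13.4
  manhattan: 7.7 + 13.4 = 21.1
  Round to 4 decimals: 21.1
  -> distance = 21.1
Step 2: clamp_value(value=21.1, minimum=0, maximum=10)
  result = max(0, min(10, 21.1)) = max(0, 10) = 10
  was_clamped = (10 != 21.1) = true
  -> result = 10
10


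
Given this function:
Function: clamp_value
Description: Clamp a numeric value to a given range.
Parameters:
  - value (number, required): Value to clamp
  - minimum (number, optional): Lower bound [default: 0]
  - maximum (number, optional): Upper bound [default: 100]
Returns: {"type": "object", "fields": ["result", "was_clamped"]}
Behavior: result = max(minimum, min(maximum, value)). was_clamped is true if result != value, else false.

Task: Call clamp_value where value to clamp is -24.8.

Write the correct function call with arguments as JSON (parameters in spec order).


Mapping each described value to its parameter name:
  'Value to clamp' -> value = -24.8
clamp_value({"value": -24.8})


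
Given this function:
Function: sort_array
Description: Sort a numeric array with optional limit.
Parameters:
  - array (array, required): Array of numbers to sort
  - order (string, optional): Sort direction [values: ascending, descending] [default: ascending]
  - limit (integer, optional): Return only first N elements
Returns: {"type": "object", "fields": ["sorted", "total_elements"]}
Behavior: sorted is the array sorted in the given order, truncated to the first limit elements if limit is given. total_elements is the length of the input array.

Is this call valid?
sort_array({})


Checking required parameters...
Missing required parameter: array
Invalid - missing required parameter 'array'


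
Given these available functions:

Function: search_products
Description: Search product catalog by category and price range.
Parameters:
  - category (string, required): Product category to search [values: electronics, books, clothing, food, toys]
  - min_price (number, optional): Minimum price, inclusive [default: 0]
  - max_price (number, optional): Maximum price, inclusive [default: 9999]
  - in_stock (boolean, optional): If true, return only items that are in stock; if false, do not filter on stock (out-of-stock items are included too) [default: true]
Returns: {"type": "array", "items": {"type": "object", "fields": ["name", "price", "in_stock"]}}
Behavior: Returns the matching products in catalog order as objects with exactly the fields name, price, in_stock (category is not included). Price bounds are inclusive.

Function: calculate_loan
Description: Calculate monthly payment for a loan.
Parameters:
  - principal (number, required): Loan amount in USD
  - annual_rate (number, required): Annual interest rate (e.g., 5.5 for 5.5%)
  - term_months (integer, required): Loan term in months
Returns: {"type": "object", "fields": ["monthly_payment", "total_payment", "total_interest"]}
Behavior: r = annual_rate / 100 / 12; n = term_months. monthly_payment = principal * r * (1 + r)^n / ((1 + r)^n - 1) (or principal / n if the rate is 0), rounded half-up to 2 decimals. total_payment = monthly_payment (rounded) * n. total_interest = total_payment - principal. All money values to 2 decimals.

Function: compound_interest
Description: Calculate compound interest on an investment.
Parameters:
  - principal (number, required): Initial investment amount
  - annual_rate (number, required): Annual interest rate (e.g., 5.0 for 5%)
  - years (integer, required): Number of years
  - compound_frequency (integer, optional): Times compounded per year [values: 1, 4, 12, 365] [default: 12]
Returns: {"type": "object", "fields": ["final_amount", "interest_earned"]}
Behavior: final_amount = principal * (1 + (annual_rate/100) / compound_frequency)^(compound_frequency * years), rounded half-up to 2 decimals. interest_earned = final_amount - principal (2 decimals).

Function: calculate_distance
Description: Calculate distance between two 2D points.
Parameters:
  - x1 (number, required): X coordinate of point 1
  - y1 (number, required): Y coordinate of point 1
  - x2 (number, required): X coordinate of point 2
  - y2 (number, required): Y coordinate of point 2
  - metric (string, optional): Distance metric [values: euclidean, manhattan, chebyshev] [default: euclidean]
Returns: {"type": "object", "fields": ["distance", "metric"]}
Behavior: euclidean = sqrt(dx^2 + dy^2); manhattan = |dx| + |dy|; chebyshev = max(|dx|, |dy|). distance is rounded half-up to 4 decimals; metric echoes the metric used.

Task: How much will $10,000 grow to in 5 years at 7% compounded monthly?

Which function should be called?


The task needs a function whose description is: Calculate compound interest on an investment.
compound_interest


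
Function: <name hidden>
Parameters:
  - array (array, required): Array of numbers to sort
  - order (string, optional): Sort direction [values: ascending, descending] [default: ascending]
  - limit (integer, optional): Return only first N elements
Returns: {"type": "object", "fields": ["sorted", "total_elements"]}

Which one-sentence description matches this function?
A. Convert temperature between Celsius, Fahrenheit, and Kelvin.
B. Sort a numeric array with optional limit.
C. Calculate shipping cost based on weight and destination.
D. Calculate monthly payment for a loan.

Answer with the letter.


Parameters array, order, limit and return ["sorted", "total_elements"] fit: Sort a numeric array with optional limit.
B


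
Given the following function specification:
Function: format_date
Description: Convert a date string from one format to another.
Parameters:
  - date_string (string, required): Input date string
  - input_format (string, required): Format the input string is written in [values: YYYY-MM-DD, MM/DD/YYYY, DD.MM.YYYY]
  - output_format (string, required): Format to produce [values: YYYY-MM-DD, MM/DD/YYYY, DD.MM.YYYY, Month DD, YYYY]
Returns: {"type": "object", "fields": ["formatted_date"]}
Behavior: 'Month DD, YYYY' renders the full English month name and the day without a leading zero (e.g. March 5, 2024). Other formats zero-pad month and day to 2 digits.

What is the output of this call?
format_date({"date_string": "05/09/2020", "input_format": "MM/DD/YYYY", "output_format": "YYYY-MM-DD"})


Parse '05/09/2020' as MM/DD/YYYY: year=2020, month=5, day=9
Render as YYYY-MM-DD: 2020-05-09
Output:
{"formatted_date": "2020-05-09"}


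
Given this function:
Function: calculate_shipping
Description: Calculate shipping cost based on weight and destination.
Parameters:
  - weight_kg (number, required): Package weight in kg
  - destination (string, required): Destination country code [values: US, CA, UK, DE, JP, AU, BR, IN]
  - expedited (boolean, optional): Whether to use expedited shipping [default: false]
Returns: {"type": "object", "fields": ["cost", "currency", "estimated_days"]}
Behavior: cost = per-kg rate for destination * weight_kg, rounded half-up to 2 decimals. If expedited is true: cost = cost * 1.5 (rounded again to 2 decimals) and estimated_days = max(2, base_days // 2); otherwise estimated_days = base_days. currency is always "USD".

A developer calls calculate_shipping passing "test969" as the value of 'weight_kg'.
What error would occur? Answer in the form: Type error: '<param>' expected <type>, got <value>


Spec: 'weight_kg' is declared as number; "test969" is a string.
Type error: 'weight_kg' expected number, got "test969"
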